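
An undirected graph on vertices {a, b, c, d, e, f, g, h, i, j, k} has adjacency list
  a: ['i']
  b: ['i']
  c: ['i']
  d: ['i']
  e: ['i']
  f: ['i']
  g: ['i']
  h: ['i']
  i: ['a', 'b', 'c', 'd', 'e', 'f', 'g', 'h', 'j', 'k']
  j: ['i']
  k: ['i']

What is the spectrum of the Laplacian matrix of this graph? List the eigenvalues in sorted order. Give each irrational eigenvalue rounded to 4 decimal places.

Reading degrees in the order [a, b, c, d, e, f, g, h, i, j, k] gives [1, 1, 1, 1, 1, 1, 1, 1, 10, 1, 1]; set D = diag(1, 1, 1, 1, 1, 1, 1, 1, 10, 1, 1) and form L = D - A. Since every row of L sums to 0, the all-ones vector is in the kernel and 0 is an eigenvalue. The single zero eigenvalue shows the graph is connected. The largest eigenvalue, 11, is at most the vertex count 11.

[0, 1, 1, 1, 1, 1, 1, 1, 1, 1, 11]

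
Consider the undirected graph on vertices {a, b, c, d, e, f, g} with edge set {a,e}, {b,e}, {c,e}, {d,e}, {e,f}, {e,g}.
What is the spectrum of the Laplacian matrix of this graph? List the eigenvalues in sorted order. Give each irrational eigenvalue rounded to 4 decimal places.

With the vertex order [a, b, c, d, e, f, g], the degrees are [1, 1, 1, 1, 6, 1, 1], giving D = diag(1, 1, 1, 1, 6, 1, 1) and L = D - A. L is symmetric positive semidefinite, so every eigenvalue is real and nonnegative.

[0, 1, 1, 1, 1, 1, 7]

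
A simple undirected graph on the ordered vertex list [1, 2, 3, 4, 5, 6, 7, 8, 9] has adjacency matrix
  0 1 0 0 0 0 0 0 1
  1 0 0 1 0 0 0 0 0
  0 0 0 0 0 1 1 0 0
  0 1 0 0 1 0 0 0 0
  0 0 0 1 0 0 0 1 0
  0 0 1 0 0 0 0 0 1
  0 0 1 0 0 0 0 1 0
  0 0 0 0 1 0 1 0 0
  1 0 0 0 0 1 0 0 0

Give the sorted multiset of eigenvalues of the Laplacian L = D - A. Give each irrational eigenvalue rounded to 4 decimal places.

Each diagonal entry of L is the vertex degree and each off-diagonal entry is -1 where an edge is present, 0 otherwise; in the order [1, 2, 3, 4, 5, 6, 7, 8, 9] the diagonal is [2, 2, 2, 2, 2, 2, 2, 2, 2]. Since every row of L sums to 0, the all-ones vector is in the kernel and 0 is an eigenvalue. The single zero eigenvalue shows the graph is connected. There is one zero in the spectrum, matching the 1 component. By the matrix-tree theorem the graph has (1/9) * product of the nonzero eigenvalues = 9 spanning trees.

[0, 0.4679, 0.4679, 1.6527, 1.6527, 3, 3, 3.8794, 3.8794]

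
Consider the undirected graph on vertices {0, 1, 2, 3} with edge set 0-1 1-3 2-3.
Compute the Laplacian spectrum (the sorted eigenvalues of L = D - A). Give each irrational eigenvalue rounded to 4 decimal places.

[0, 0.5858, 2, 3.4142]

Reading degrees in the order [0, 1, 2, 3] gives [1, 2, 1, 2]; set D = diag(1, 2, 1, 2) and form L = D - A. Since every row of L sums to 0, the all-ones vector is in the kernel and 0 is an eigenvalue. By the matrix-tree theorem the graph has (1/4) * product of the nonzero eigenvalues = 1 spanning tree.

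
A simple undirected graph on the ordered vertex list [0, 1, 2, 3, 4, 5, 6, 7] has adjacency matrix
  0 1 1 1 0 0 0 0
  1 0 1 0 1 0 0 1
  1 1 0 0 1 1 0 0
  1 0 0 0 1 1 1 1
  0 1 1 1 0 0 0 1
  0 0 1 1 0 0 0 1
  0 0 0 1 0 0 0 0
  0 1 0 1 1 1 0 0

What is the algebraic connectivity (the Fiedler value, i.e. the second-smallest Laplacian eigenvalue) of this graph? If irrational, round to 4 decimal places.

0.9087

Each diagonal entry of L is the vertex degree and each off-diagonal entry is -1 where an edge is present, 0 otherwise; in the order [0, 1, 2, 3, 4, 5, 6, 7] the diagonal is [3, 4, 4, 5, 4, 3, 1, 4]. The sorted Laplacian eigenvalues are [0, 0.9087, 2.5099, 3.2070, 4, 4.7287, 5.9542, 6.6916]; the algebraic connectivity is the second entry, 0.9087.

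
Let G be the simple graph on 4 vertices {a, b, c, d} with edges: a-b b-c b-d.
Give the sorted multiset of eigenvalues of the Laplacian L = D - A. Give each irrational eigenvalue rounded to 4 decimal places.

Each diagonal entry of L is the vertex degree and each off-diagonal entry is -1 where an edge is present, 0 otherwise; in the order [a, b, c, d] the diagonal is [1, 3, 1, 1]. Diagonalising L (or applying a numerical eigensolver to the 4x4 matrix) gives the spectrum above. There is one zero in the spectrum, matching the 1 component.

[0, 1, 1, 4]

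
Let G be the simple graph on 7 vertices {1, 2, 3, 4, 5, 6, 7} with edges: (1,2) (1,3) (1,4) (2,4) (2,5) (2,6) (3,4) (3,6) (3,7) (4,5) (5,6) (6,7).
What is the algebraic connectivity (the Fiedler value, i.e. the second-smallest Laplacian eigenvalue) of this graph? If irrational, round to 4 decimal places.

With the vertex order [1, 2, 3, 4, 5, 6, 7], the degrees are [3, 4, 4, 4, 3, 4, 2], giving D = diag(3, 4, 4, 4, 3, 4, 2) and L = D - A. Computing the eigenvalues of L and sorting gives [0, 1.5858, 2.5188, 4.3111, 4.4142, 5, 6.1701]. The Fiedler value lambda_2 = 1.5858 is strictly positive, so the graph is connected. There is one zero in the spectrum, matching the 1 component. The eigenvalues sum to 24, which equals trace(L) = 2|E|.

1.5858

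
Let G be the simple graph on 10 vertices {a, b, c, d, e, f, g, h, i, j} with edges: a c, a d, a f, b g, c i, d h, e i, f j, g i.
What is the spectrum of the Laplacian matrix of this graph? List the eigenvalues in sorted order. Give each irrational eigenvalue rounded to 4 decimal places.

[0, 0.1561, 0.3820, 0.5965, 1.1864, 2, 2.4539, 2.6180, 4.0305, 4.5767]

Each diagonal entry of L is the vertex degree and each off-diagonal entry is -1 where an edge is present, 0 otherwise; in the order [a, b, c, d, e, f, g, h, i, j] the diagonal is [3, 1, 2, 2, 1, 2, 2, 1, 3, 1]. L is symmetric positive semidefinite, so every eigenvalue is real and nonnegative. There is one zero in the spectrum, matching the 1 component.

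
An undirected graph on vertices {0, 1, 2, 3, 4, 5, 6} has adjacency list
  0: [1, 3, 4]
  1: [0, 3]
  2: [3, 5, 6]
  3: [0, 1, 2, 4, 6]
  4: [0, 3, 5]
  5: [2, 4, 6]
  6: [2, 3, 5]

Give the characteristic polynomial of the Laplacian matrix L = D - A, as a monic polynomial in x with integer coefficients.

Reading degrees in the order [0, 1, 2, 3, 4, 5, 6] gives [3, 2, 3, 5, 3, 3, 3]; set D = diag(3, 2, 3, 5, 3, 3, 3) and form L = D - A. L has integer entries, so p(x) = det(xI - L) has integer coefficients. Expanding the determinant yields x^7 - 22x^6 + 194x^5 - 874x^4 + 2106x^3 - 2542x^2 + 1176x. The constant term is 0 because L is singular (the all-ones vector lies in its kernel). There is one zero in the spectrum, matching the 1 component.

x^7 - 22x^6 + 194x^5 - 874x^4 + 2106x^3 - 2542x^2 + 1176x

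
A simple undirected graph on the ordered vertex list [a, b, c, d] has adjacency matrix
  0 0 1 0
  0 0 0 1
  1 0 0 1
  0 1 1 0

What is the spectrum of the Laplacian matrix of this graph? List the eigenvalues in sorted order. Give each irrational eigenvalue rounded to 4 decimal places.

With the vertex order [a, b, c, d], the degrees are [1, 1, 2, 2], giving D = diag(1, 1, 2, 2) and L = D - A. Since every row of L sums to 0, the all-ones vector is in the kernel and 0 is an eigenvalue. The single zero eigenvalue shows the graph is connected.

[0, 0.5858, 2, 3.4142]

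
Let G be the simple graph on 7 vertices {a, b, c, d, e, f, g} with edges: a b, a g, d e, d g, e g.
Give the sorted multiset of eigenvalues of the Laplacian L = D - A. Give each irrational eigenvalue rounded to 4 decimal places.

[0, 0, 0, 0.5188, 2.3111, 3, 4.1701]

Reading degrees in the order [a, b, c, d, e, f, g] gives [2, 1, 0, 2, 2, 0, 3]; set D = diag(2, 1, 0, 2, 2, 0, 3) and form L = D - A. Since every row of L sums to 0, the all-ones vector is in the kernel and 0 is an eigenvalue. The 3 zero eigenvalues correspond to the 3 connected components. The largest eigenvalue, 4.1701, is at most the vertex count 7. The eigenvalues sum to 10, which equals trace(L) = 2|E|.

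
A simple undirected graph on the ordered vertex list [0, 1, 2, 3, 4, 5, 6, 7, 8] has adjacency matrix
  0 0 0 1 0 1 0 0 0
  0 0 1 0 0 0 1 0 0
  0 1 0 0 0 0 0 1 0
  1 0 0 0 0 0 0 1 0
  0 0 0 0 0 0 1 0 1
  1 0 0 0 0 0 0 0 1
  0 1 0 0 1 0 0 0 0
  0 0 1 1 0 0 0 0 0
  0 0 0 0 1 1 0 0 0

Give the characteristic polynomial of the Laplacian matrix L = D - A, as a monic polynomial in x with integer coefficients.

Reading degrees in the order [0, 1, 2, 3, 4, 5, 6, 7, 8] gives [2, 2, 2, 2, 2, 2, 2, 2, 2]; set D = diag(2, 2, 2, 2, 2, 2, 2, 2, 2) and form L = D - A. L has integer entries, so p(x) = det(xI - L) has integer coefficients. Expanding the determinant yields x^9 - 18x^8 + 135x^7 - 546x^6 + 1287x^5 - 1782x^4 + 1386x^3 - 540x^2 + 81x. The constant term is 0 because L is singular (the all-ones vector lies in its kernel). By the matrix-tree theorem the graph has (1/9) * product of the nonzero eigenvalues = 9 spanning trees.

x^9 - 18x^8 + 135x^7 - 546x^6 + 1287x^5 - 1782x^4 + 1386x^3 - 540x^2 + 81x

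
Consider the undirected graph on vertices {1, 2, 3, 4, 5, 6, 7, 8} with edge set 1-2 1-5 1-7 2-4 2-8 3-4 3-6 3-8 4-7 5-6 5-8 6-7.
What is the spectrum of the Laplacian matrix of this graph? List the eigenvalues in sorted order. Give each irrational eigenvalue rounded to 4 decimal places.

Reading degrees in the order [1, 2, 3, 4, 5, 6, 7, 8] gives [3, 3, 3, 3, 3, 3, 3, 3]; set D = diag(3, 3, 3, 3, 3, 3, 3, 3) and form L = D - A. The multiplicity of 0 as a Laplacian eigenvalue equals the number of connected components. The single zero eigenvalue shows the graph is connected. The largest eigenvalue, 6, is at most the vertex count 8. The eigenvalues sum to 24, which equals trace(L) = 2|E|.

[0, 2, 2, 2, 4, 4, 4, 6]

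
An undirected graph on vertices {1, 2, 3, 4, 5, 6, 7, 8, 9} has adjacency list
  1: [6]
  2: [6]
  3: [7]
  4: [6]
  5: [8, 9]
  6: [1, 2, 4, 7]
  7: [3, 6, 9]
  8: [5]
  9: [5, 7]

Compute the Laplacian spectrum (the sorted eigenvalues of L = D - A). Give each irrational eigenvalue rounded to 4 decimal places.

Reading degrees in the order [1, 2, 3, 4, 5, 6, 7, 8, 9] gives [1, 1, 1, 1, 2, 4, 3, 1, 2]; set D = diag(1, 1, 1, 1, 2, 4, 3, 1, 2) and form L = D - A. L is symmetric positive semidefinite, so every eigenvalue is real and nonnegative. The largest eigenvalue, 5.2842, is at most the vertex count 9. By the matrix-tree theorem the graph has (1/9) * product of the nonzero eigenvalues = 1 spanning tree.

[0, 0.2022, 0.5693, 1, 1, 1.4124, 2.8273, 3.7046, 5.2842]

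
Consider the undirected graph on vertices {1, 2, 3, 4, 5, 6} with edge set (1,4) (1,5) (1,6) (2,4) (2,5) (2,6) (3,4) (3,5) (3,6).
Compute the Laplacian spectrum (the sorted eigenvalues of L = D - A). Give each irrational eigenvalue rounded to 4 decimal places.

Each diagonal entry of L is the vertex degree and each off-diagonal entry is -1 where an edge is present, 0 otherwise; in the order [1, 2, 3, 4, 5, 6] the diagonal is [3, 3, 3, 3, 3, 3]. The multiplicity of 0 as a Laplacian eigenvalue equals the number of connected components. The single zero eigenvalue shows the graph is connected. By the matrix-tree theorem the graph has (1/6) * product of the nonzero eigenvalues = 81 spanning trees.

[0, 3, 3, 3, 3, 6]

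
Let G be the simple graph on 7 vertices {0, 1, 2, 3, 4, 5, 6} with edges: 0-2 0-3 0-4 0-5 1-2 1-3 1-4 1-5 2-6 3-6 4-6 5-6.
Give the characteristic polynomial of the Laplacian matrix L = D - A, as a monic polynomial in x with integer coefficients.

x^7 - 24x^6 + 234x^5 - 1192x^4 + 3357x^3 - 4968x^2 + 3024x

With the vertex order [0, 1, 2, 3, 4, 5, 6], the degrees are [4, 4, 3, 3, 3, 3, 4], giving D = diag(4, 4, 3, 3, 3, 3, 4) and L = D - A. Computing det(xI - L) by cofactor expansion (or equivalently via sum-over-permutations) gives x^7 - 24x^6 + 234x^5 - 1192x^4 + 3357x^3 - 4968x^2 + 3024x. Since p(0) = det(-L) = 0, x divides p(x). The largest eigenvalue, 7, is at most the vertex count 7. The eigenvalues sum to 24, which equals trace(L) = 2|E|.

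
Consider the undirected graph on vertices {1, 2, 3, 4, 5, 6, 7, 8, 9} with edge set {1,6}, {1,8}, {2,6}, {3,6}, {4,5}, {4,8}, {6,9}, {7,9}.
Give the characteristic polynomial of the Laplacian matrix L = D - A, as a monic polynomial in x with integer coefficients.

x^9 - 16x^8 + 102x^7 - 336x^6 + 619x^5 - 644x^4 + 363x^3 - 98x^2 + 9x

With the vertex order [1, 2, 3, 4, 5, 6, 7, 8, 9], the degrees are [2, 1, 1, 2, 1, 4, 1, 2, 2], giving D = diag(2, 1, 1, 2, 1, 4, 1, 2, 2) and L = D - A. Computing det(xI - L) by cofactor expansion (or equivalently via sum-over-permutations) gives x^9 - 16x^8 + 102x^7 - 336x^6 + 619x^5 - 644x^4 + 363x^3 - 98x^2 + 9x. The coefficient of x^8 equals -trace(L) = -16, matching the sum of degrees. The eigenvalues sum to 16, which equals trace(L) = 2|E|.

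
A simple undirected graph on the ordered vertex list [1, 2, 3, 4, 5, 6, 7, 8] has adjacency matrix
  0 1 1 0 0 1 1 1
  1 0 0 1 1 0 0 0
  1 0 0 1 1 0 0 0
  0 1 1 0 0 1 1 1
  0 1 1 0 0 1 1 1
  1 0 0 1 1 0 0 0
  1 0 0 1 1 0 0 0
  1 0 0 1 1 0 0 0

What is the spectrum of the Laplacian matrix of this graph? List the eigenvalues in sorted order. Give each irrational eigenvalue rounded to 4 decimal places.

[0, 3, 3, 3, 3, 5, 5, 8]

Each diagonal entry of L is the vertex degree and each off-diagonal entry is -1 where an edge is present, 0 otherwise; in the order [1, 2, 3, 4, 5, 6, 7, 8] the diagonal is [5, 3, 3, 5, 5, 3, 3, 3]. L is symmetric positive semidefinite, so every eigenvalue is real and nonnegative. The single zero eigenvalue shows the graph is connected. The eigenvalues sum to 30, which equals trace(L) = 2|E|. There is one zero in the spectrum, matching the 1 component.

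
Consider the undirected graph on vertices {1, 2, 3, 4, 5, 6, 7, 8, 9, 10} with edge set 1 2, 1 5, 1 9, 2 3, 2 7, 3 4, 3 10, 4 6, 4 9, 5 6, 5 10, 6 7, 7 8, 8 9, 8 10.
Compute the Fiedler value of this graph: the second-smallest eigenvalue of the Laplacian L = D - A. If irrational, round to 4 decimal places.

2

Each diagonal entry of L is the vertex degree and each off-diagonal entry is -1 where an edge is present, 0 otherwise; in the order [1, 2, 3, 4, 5, 6, 7, 8, 9, 10] the diagonal is [3, 3, 3, 3, 3, 3, 3, 3, 3, 3]. The smallest Laplacian eigenvalue is always 0. The next one, lambda_2 = 2, measures how hard the graph is to disconnect: larger values mean better connectivity. There is one zero in the spectrum, matching the 1 component.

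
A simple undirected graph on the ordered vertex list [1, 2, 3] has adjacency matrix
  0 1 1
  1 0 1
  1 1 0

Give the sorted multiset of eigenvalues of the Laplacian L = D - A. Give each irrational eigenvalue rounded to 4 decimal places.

[0, 3, 3]

Each diagonal entry of L is the vertex degree and each off-diagonal entry is -1 where an edge is present, 0 otherwise; in the order [1, 2, 3] the diagonal is [2, 2, 2]. Diagonalising L (or applying a numerical eigensolver to the 3x3 matrix) gives the spectrum above. The largest eigenvalue, 3, is at most the vertex count 3.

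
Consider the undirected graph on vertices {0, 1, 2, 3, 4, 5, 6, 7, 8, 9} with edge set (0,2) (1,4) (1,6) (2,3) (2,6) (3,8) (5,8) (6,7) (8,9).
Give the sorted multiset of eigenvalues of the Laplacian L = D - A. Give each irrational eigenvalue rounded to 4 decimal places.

With the vertex order [0, 1, 2, 3, 4, 5, 6, 7, 8, 9], the degrees are [1, 2, 3, 2, 1, 1, 3, 1, 3, 1], giving D = diag(1, 2, 3, 2, 1, 1, 3, 1, 3, 1) and L = D - A. L is symmetric positive semidefinite, so every eigenvalue is real and nonnegative. By the matrix-tree theorem the graph has (1/10) * product of the nonzero eigenvalues = 1 spanning tree.

[0, 0.1535, 0.4616, 0.7026, 1, 1.5019, 2.1589, 3.2036, 4.0827, 4.7351]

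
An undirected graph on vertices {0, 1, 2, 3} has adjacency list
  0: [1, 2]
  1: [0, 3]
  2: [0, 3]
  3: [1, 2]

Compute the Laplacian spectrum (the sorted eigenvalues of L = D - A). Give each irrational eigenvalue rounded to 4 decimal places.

With the vertex order [0, 1, 2, 3], the degrees are [2, 2, 2, 2], giving D = diag(2, 2, 2, 2) and L = D - A. Since every row of L sums to 0, the all-ones vector is in the kernel and 0 is an eigenvalue. The single zero eigenvalue shows the graph is connected. By the matrix-tree theorem the graph has (1/4) * product of the nonzero eigenvalues = 4 spanning trees. The largest eigenvalue, 4, is at most the vertex count 4.

[0, 2, 2, 4]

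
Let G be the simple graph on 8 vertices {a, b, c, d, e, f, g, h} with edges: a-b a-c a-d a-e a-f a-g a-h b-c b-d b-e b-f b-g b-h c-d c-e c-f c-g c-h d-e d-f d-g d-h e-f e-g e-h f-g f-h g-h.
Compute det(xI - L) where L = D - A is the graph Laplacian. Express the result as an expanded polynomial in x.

x^8 - 56x^7 + 1344x^6 - 17920x^5 + 143360x^4 - 688128x^3 + 1835008x^2 - 2097152x

Reading degrees in the order [a, b, c, d, e, f, g, h] gives [7, 7, 7, 7, 7, 7, 7, 7]; set D = diag(7, 7, 7, 7, 7, 7, 7, 7) and form L = D - A. The eigenvalues of L are [0, 8, 8, 8, 8, 8, 8, 8]; the characteristic polynomial is the product of (x - lambda_i), which multiplies out to x^8 - 56x^7 + 1344x^6 - 17920x^5 + 143360x^4 - 688128x^3 + 1835008x^2 - 2097152x. Since p(0) = det(-L) = 0, x divides p(x). There is one zero in the spectrum, matching the 1 component.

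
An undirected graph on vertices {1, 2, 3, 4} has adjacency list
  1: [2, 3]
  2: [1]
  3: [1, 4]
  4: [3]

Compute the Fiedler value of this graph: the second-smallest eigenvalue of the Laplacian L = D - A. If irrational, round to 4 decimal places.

0.5858

With the vertex order [1, 2, 3, 4], the degrees are [2, 1, 2, 1], giving D = diag(2, 1, 2, 1) and L = D - A. The sorted Laplacian eigenvalues are [0, 0.5858, 2, 3.4142]; the algebraic connectivity is the second entry, 0.5858. There is one zero in the spectrum, matching the 1 component.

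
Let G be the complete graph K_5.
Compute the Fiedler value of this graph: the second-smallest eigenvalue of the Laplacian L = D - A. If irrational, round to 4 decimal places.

The graph has 5 vertices and degree multiset [4, 4, 4, 4, 4]; D is the diagonal matrix of degrees and L = D - A. The sorted Laplacian eigenvalues are [0, 5, 5, 5, 5]; the algebraic connectivity is the second entry, 5. The largest eigenvalue, 5, is at most the vertex count 5.

5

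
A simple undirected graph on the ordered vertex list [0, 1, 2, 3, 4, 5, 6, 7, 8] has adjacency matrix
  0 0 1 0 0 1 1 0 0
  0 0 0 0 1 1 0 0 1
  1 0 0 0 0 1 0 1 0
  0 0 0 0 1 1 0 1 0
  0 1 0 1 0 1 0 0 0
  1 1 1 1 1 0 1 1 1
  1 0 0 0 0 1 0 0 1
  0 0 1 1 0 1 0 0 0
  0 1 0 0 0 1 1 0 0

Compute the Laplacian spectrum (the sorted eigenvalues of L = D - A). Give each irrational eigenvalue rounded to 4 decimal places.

Each diagonal entry of L is the vertex degree and each off-diagonal entry is -1 where an edge is present, 0 otherwise; in the order [0, 1, 2, 3, 4, 5, 6, 7, 8] the diagonal is [3, 3, 3, 3, 3, 8, 3, 3, 3]. L is symmetric positive semidefinite, so every eigenvalue is real and nonnegative. The single zero eigenvalue shows the graph is connected. There is one zero in the spectrum, matching the 1 component.

[0, 1.5858, 1.5858, 3, 3, 4.4142, 4.4142, 5, 9]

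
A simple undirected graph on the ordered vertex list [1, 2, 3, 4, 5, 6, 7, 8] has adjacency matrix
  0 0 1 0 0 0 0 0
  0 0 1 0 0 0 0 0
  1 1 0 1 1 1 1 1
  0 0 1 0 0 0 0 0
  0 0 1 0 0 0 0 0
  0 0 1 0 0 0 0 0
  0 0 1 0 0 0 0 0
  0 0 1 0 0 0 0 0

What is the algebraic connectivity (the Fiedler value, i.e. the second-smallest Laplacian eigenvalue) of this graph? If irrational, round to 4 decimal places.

Reading degrees in the order [1, 2, 3, 4, 5, 6, 7, 8] gives [1, 1, 7, 1, 1, 1, 1, 1]; set D = diag(1, 1, 7, 1, 1, 1, 1, 1) and form L = D - A. Computing the eigenvalues of L and sorting gives [0, 1, 1, 1, 1, 1, 1, 8]. The Fiedler value lambda_2 = 1 is strictly positive, so the graph is connected.

1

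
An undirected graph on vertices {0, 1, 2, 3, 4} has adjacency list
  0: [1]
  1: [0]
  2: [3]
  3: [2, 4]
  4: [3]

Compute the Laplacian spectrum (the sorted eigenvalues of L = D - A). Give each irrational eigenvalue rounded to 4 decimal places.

[0, 0, 1, 2, 3]

Reading degrees in the order [0, 1, 2, 3, 4] gives [1, 1, 1, 2, 1]; set D = diag(1, 1, 1, 2, 1) and form L = D - A. Since every row of L sums to 0, the all-ones vector is in the kernel and 0 is an eigenvalue. The 2 zero eigenvalues correspond to the 2 connected components.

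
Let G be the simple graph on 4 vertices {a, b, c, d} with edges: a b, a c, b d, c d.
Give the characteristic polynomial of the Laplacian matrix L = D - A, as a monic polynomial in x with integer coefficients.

Reading degrees in the order [a, b, c, d] gives [2, 2, 2, 2]; set D = diag(2, 2, 2, 2) and form L = D - A. L has integer entries, so p(x) = det(xI - L) has integer coefficients. Expanding the determinant yields x^4 - 8x^3 + 20x^2 - 16x. Since p(0) = det(-L) = 0, x divides p(x). The largest eigenvalue, 4, is at most the vertex count 4.

x^4 - 8x^3 + 20x^2 - 16x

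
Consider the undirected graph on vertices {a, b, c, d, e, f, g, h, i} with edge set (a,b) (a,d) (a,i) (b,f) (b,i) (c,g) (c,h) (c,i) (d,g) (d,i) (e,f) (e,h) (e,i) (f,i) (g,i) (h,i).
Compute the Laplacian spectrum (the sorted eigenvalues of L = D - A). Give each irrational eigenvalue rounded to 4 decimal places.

[0, 1.5858, 1.5858, 3, 3, 4.4142, 4.4142, 5, 9]

Reading degrees in the order [a, b, c, d, e, f, g, h, i] gives [3, 3, 3, 3, 3, 3, 3, 3, 8]; set D = diag(3, 3, 3, 3, 3, 3, 3, 3, 8) and form L = D - A. Since every row of L sums to 0, the all-ones vector is in the kernel and 0 is an eigenvalue. There is one zero in the spectrum, matching the 1 component.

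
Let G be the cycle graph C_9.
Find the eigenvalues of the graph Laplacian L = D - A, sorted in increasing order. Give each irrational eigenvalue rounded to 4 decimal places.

[0, 0.4679, 0.4679, 1.6527, 1.6527, 3, 3, 3.8794, 3.8794]

The graph has 9 vertices and degree multiset [2, 2, 2, 2, 2, 2, 2, 2, 2]; D is the diagonal matrix of degrees and L = D - A. L is symmetric positive semidefinite, so every eigenvalue is real and nonnegative. The single zero eigenvalue shows the graph is connected. The eigenvalues sum to 18, which equals trace(L) = 2|E|.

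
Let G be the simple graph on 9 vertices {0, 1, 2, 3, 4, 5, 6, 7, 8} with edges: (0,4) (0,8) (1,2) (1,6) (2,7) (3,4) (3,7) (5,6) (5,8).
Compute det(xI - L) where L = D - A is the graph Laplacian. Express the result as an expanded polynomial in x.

Reading degrees in the order [0, 1, 2, 3, 4, 5, 6, 7, 8] gives [2, 2, 2, 2, 2, 2, 2, 2, 2]; set D = diag(2, 2, 2, 2, 2, 2, 2, 2, 2) and form L = D - A. Computing det(xI - L) by cofactor expansion (or equivalently via sum-over-permutations) gives x^9 - 18x^8 + 135x^7 - 546x^6 + 1287x^5 - 1782x^4 + 1386x^3 - 540x^2 + 81x. The constant term is 0 because L is singular (the all-ones vector lies in its kernel). The largest eigenvalue, 3.8794, is at most the vertex count 9.

x^9 - 18x^8 + 135x^7 - 546x^6 + 1287x^5 - 1782x^4 + 1386x^3 - 540x^2 + 81x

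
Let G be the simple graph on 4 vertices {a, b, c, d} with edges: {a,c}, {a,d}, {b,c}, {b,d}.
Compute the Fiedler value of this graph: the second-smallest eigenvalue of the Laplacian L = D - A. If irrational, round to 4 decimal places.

2

Each diagonal entry of L is the vertex degree and each off-diagonal entry is -1 where an edge is present, 0 otherwise; in the order [a, b, c, d] the diagonal is [2, 2, 2, 2]. The smallest Laplacian eigenvalue is always 0. The next one, lambda_2 = 2, measures how hard the graph is to disconnect: larger values mean better connectivity. The largest eigenvalue, 4, is at most the vertex count 4.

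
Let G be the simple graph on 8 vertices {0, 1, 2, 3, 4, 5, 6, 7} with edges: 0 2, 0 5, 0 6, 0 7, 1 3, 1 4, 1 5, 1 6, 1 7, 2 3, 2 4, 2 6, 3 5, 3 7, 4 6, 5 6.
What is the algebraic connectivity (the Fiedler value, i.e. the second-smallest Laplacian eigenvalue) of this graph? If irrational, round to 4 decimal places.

Each diagonal entry of L is the vertex degree and each off-diagonal entry is -1 where an edge is present, 0 otherwise; in the order [0, 1, 2, 3, 4, 5, 6, 7] the diagonal is [4, 5, 4, 4, 3, 4, 5, 3]. The smallest Laplacian eigenvalue is always 0. The next one, lambda_2 = 2.2679, measures how hard the graph is to disconnect: larger values mean better connectivity. The eigenvalues sum to 32, which equals trace(L) = 2|E|.

2.2679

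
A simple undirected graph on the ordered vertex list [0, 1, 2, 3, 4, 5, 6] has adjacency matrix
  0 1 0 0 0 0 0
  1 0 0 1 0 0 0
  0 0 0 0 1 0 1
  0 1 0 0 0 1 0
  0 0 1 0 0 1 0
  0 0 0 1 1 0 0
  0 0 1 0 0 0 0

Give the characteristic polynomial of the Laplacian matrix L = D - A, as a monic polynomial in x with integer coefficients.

x^7 - 12x^6 + 55x^5 - 120x^4 + 126x^3 - 56x^2 + 7x

Each diagonal entry of L is the vertex degree and each off-diagonal entry is -1 where an edge is present, 0 otherwise; in the order [0, 1, 2, 3, 4, 5, 6] the diagonal is [1, 2, 2, 2, 2, 2, 1]. Computing det(xI - L) by cofactor expansion (or equivalently via sum-over-permutations) gives x^7 - 12x^6 + 55x^5 - 120x^4 + 126x^3 - 56x^2 + 7x. The coefficient of x^6 equals -trace(L) = -12, matching the sum of degrees. The eigenvalues sum to 12, which equals trace(L) = 2|E|.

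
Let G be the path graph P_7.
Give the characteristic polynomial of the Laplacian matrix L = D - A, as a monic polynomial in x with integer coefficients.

x^7 - 12x^6 + 55x^5 - 120x^4 + 126x^3 - 56x^2 + 7x

The graph has 7 vertices and degree multiset [2, 2, 2, 2, 2, 1, 1]; D is the diagonal matrix of degrees and L = D - A. Computing det(xI - L) by cofactor expansion (or equivalently via sum-over-permutations) gives x^7 - 12x^6 + 55x^5 - 120x^4 + 126x^3 - 56x^2 + 7x. The constant term is 0 because L is singular (the all-ones vector lies in its kernel). By the matrix-tree theorem the graph has (1/7) * product of the nonzero eigenvalues = 1 spanning tree. The eigenvalues sum to 12, which equals trace(L) = 2|E|.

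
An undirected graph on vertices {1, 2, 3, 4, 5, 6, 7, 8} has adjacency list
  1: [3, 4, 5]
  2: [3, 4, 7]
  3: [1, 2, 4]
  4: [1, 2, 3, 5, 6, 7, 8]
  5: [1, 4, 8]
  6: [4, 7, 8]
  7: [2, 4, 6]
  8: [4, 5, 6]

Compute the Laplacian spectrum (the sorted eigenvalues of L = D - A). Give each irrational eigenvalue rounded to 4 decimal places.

[0, 1.7530, 1.7530, 3.4450, 3.4450, 4.8019, 4.8019, 8]

With the vertex order [1, 2, 3, 4, 5, 6, 7, 8], the degrees are [3, 3, 3, 7, 3, 3, 3, 3], giving D = diag(3, 3, 3, 7, 3, 3, 3, 3) and L = D - A. Since every row of L sums to 0, the all-ones vector is in the kernel and 0 is an eigenvalue. The single zero eigenvalue shows the graph is connected. The eigenvalues sum to 28, which equals trace(L) = 2|E|.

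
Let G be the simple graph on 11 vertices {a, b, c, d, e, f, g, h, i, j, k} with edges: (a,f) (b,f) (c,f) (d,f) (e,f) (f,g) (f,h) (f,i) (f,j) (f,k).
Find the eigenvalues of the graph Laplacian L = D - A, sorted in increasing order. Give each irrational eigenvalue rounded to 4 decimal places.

[0, 1, 1, 1, 1, 1, 1, 1, 1, 1, 11]

Reading degrees in the order [a, b, c, d, e, f, g, h, i, j, k] gives [1, 1, 1, 1, 1, 10, 1, 1, 1, 1, 1]; set D = diag(1, 1, 1, 1, 1, 10, 1, 1, 1, 1, 1) and form L = D - A. Since every row of L sums to 0, the all-ones vector is in the kernel and 0 is an eigenvalue. The largest eigenvalue, 11, is at most the vertex count 11.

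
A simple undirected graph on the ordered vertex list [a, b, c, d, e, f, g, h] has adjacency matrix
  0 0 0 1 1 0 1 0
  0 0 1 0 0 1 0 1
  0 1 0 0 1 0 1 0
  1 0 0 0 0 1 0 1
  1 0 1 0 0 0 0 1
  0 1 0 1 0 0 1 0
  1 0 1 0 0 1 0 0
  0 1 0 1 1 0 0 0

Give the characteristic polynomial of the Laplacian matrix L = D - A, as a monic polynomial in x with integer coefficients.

x^8 - 24x^7 + 240x^6 - 1296x^5 + 4080x^4 - 7488x^3 + 7424x^2 - 3072x

Reading degrees in the order [a, b, c, d, e, f, g, h] gives [3, 3, 3, 3, 3, 3, 3, 3]; set D = diag(3, 3, 3, 3, 3, 3, 3, 3) and form L = D - A. L has integer entries, so p(x) = det(xI - L) has integer coefficients. Expanding the determinant yields x^8 - 24x^7 + 240x^6 - 1296x^5 + 4080x^4 - 7488x^3 + 7424x^2 - 3072x. The constant term is 0 because L is singular (the all-ones vector lies in its kernel).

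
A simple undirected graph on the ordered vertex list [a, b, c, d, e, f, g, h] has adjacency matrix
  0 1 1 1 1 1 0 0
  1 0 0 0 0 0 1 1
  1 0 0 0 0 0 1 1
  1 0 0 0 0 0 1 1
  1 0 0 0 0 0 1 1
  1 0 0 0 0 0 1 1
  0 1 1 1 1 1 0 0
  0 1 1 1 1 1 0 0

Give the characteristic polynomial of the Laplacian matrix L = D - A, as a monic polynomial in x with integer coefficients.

x^8 - 30x^7 + 375x^6 - 2540x^5 + 10095x^4 - 23598x^3 + 30105x^2 - 16200x

With the vertex order [a, b, c, d, e, f, g, h], the degrees are [5, 3, 3, 3, 3, 3, 5, 5], giving D = diag(5, 3, 3, 3, 3, 3, 5, 5) and L = D - A. Computing det(xI - L) by cofactor expansion (or equivalently via sum-over-permutations) gives x^8 - 30x^7 + 375x^6 - 2540x^5 + 10095x^4 - 23598x^3 + 30105x^2 - 16200x. The coefficient of x^7 equals -trace(L) = -30, matching the sum of degrees. The largest eigenvalue, 8, is at most the vertex count 8.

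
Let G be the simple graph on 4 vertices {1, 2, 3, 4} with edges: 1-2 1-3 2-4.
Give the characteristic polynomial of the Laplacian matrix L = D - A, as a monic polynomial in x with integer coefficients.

Each diagonal entry of L is the vertex degree and each off-diagonal entry is -1 where an edge is present, 0 otherwise; in the order [1, 2, 3, 4] the diagonal is [2, 2, 1, 1]. Computing det(xI - L) by cofactor expansion (or equivalently via sum-over-permutations) gives x^4 - 6x^3 + 10x^2 - 4x. Since p(0) = det(-L) = 0, x divides p(x). The largest eigenvalue, 3.4142, is at most the vertex count 4.

x^4 - 6x^3 + 10x^2 - 4x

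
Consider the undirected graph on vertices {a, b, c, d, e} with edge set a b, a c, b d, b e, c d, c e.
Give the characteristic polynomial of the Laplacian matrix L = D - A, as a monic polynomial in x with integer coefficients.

x^5 - 12x^4 + 51x^3 - 92x^2 + 60x

With the vertex order [a, b, c, d, e], the degrees are [2, 3, 3, 2, 2], giving D = diag(2, 3, 3, 2, 2) and L = D - A. L has integer entries, so p(x) = det(xI - L) has integer coefficients. Expanding the determinant yields x^5 - 12x^4 + 51x^3 - 92x^2 + 60x. The constant term is 0 because L is singular (the all-ones vector lies in its kernel). The eigenvalues sum to 12, which equals trace(L) = 2|E|.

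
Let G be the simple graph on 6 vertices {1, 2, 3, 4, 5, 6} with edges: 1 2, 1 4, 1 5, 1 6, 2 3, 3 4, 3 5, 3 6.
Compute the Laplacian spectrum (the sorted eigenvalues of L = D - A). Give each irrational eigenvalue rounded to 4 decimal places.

Reading degrees in the order [1, 2, 3, 4, 5, 6] gives [4, 2, 4, 2, 2, 2]; set D = diag(4, 2, 4, 2, 2, 2) and form L = D - A. The multiplicity of 0 as a Laplacian eigenvalue equals the number of connected components. The largest eigenvalue, 6, is at most the vertex count 6. There is one zero in the spectrum, matching the 1 component.

[0, 2, 2, 2, 4, 6]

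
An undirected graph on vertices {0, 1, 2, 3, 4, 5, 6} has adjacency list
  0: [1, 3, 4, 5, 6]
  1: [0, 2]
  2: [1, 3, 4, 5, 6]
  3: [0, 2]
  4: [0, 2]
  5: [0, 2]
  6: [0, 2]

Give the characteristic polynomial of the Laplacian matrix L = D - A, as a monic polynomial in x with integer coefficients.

x^7 - 20x^6 + 155x^5 - 600x^4 + 1240x^3 - 1312x^2 + 560x

Reading degrees in the order [0, 1, 2, 3, 4, 5, 6] gives [5, 2, 5, 2, 2, 2, 2]; set D = diag(5, 2, 5, 2, 2, 2, 2) and form L = D - A. L has integer entries, so p(x) = det(xI - L) has integer coefficients. Expanding the determinant yields x^7 - 20x^6 + 155x^5 - 600x^4 + 1240x^3 - 1312x^2 + 560x. The constant term is 0 because L is singular (the all-ones vector lies in its kernel).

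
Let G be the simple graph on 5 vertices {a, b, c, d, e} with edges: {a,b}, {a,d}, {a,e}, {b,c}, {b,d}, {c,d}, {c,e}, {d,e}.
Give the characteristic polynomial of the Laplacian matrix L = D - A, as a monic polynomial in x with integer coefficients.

Each diagonal entry of L is the vertex degree and each off-diagonal entry is -1 where an edge is present, 0 otherwise; in the order [a, b, c, d, e] the diagonal is [3, 3, 3, 4, 3]. The eigenvalues of L are [0, 3, 3, 5, 5]; the characteristic polynomial is the product of (x - lambda_i), which multiplies out to x^5 - 16x^4 + 94x^3 - 240x^2 + 225x. The coefficient of x^4 equals -trace(L) = -16, matching the sum of degrees. The eigenvalues sum to 16, which equals trace(L) = 2|E|.

x^5 - 16x^4 + 94x^3 - 240x^2 + 225x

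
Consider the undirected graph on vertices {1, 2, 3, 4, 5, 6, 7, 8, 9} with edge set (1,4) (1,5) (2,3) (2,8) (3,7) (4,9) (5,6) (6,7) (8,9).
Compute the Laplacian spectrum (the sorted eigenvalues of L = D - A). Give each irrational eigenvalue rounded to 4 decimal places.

[0, 0.4679, 0.4679, 1.6527, 1.6527, 3, 3, 3.8794, 3.8794]

With the vertex order [1, 2, 3, 4, 5, 6, 7, 8, 9], the degrees are [2, 2, 2, 2, 2, 2, 2, 2, 2], giving D = diag(2, 2, 2, 2, 2, 2, 2, 2, 2) and L = D - A. L is symmetric positive semidefinite, so every eigenvalue is real and nonnegative.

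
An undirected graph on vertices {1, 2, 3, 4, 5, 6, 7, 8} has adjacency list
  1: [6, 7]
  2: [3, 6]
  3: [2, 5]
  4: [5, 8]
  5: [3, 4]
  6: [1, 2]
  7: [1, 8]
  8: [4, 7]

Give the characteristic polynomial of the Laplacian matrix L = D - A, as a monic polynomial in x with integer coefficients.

x^8 - 16x^7 + 104x^6 - 352x^5 + 660x^4 - 672x^3 + 336x^2 - 64x

With the vertex order [1, 2, 3, 4, 5, 6, 7, 8], the degrees are [2, 2, 2, 2, 2, 2, 2, 2], giving D = diag(2, 2, 2, 2, 2, 2, 2, 2) and L = D - A. Computing det(xI - L) by cofactor expansion (or equivalently via sum-over-permutations) gives x^8 - 16x^7 + 104x^6 - 352x^5 + 660x^4 - 672x^3 + 336x^2 - 64x. The coefficient of x^7 equals -trace(L) = -16, matching the sum of degrees.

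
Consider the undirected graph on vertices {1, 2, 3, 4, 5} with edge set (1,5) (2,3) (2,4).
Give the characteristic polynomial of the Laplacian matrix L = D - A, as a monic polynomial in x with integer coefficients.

x^5 - 6x^4 + 11x^3 - 6x^2

With the vertex order [1, 2, 3, 4, 5], the degrees are [1, 2, 1, 1, 1], giving D = diag(1, 2, 1, 1, 1) and L = D - A. L has integer entries, so p(x) = det(xI - L) has integer coefficients. Expanding the determinant yields x^5 - 6x^4 + 11x^3 - 6x^2. The coefficient of x^4 equals -trace(L) = -6, matching the sum of degrees. There are 2 zeros in the spectrum, matching the 2 components.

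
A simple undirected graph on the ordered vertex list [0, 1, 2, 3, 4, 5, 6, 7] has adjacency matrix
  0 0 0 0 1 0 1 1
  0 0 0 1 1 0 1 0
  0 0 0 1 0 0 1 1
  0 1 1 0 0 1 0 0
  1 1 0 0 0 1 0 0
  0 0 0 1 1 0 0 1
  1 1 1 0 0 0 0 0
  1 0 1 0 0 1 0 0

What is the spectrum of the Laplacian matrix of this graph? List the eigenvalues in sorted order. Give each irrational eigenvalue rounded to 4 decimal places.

[0, 2, 2, 2, 4, 4, 4, 6]

Each diagonal entry of L is the vertex degree and each off-diagonal entry is -1 where an edge is present, 0 otherwise; in the order [0, 1, 2, 3, 4, 5, 6, 7] the diagonal is [3, 3, 3, 3, 3, 3, 3, 3]. The multiplicity of 0 as a Laplacian eigenvalue equals the number of connected components. By the matrix-tree theorem the graph has (1/8) * product of the nonzero eigenvalues = 384 spanning trees.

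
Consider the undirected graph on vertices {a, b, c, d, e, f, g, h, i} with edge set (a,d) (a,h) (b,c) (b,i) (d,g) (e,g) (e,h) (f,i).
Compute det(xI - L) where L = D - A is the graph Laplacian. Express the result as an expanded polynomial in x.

x^9 - 16x^8 + 105x^7 - 364x^6 + 715x^5 - 790x^4 + 450x^3 - 100x^2

Reading degrees in the order [a, b, c, d, e, f, g, h, i] gives [2, 2, 1, 2, 2, 1, 2, 2, 2]; set D = diag(2, 2, 1, 2, 2, 1, 2, 2, 2) and form L = D - A. Computing det(xI - L) by cofactor expansion (or equivalently via sum-over-permutations) gives x^9 - 16x^8 + 105x^7 - 364x^6 + 715x^5 - 790x^4 + 450x^3 - 100x^2. The coefficient of x^8 equals -trace(L) = -16, matching the sum of degrees.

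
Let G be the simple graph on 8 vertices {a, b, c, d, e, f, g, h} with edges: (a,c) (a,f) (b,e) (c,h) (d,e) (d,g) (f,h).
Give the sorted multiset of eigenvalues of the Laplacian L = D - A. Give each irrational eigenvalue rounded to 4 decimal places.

[0, 0, 0.5858, 2, 2, 2, 3.4142, 4]

Each diagonal entry of L is the vertex degree and each off-diagonal entry is -1 where an edge is present, 0 otherwise; in the order [a, b, c, d, e, f, g, h] the diagonal is [2, 1, 2, 2, 2, 2, 1, 2]. The multiplicity of 0 as a Laplacian eigenvalue equals the number of connected components. The 2 zero eigenvalues correspond to the 2 connected components.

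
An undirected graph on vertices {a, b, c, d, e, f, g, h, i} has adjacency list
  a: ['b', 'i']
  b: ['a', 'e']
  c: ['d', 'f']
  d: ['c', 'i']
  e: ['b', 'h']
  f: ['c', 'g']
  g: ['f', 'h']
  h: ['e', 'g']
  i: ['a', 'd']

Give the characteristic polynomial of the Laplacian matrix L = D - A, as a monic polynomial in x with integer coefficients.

Each diagonal entry of L is the vertex degree and each off-diagonal entry is -1 where an edge is present, 0 otherwise; in the order [a, b, c, d, e, f, g, h, i] the diagonal is [2, 2, 2, 2, 2, 2, 2, 2, 2]. L has integer entries, so p(x) = det(xI - L) has integer coefficients. Expanding the determinant yields x^9 - 18x^8 + 135x^7 - 546x^6 + 1287x^5 - 1782x^4 + 1386x^3 - 540x^2 + 81x. Since p(0) = det(-L) = 0, x divides p(x).

x^9 - 18x^8 + 135x^7 - 546x^6 + 1287x^5 - 1782x^4 + 1386x^3 - 540x^2 + 81x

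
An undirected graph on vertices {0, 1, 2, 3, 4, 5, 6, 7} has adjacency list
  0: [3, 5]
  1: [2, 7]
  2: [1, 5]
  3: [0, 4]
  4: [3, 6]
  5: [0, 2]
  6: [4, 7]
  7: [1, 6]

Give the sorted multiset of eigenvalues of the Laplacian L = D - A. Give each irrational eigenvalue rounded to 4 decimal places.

With the vertex order [0, 1, 2, 3, 4, 5, 6, 7], the degrees are [2, 2, 2, 2, 2, 2, 2, 2], giving D = diag(2, 2, 2, 2, 2, 2, 2, 2) and L = D - A. The multiplicity of 0 as a Laplacian eigenvalue equals the number of connected components. The eigenvalues sum to 16, which equals trace(L) = 2|E|.

[0, 0.5858, 0.5858, 2, 2, 3.4142, 3.4142, 4]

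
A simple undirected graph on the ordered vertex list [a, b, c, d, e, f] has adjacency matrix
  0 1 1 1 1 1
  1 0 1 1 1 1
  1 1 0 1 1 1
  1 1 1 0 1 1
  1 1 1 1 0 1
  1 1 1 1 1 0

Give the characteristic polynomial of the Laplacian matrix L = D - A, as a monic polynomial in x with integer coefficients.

x^6 - 30x^5 + 360x^4 - 2160x^3 + 6480x^2 - 7776x

With the vertex order [a, b, c, d, e, f], the degrees are [5, 5, 5, 5, 5, 5], giving D = diag(5, 5, 5, 5, 5, 5) and L = D - A. Computing det(xI - L) by cofactor expansion (or equivalently via sum-over-permutations) gives x^6 - 30x^5 + 360x^4 - 2160x^3 + 6480x^2 - 7776x. Since p(0) = det(-L) = 0, x divides p(x). The largest eigenvalue, 6, is at most the vertex count 6.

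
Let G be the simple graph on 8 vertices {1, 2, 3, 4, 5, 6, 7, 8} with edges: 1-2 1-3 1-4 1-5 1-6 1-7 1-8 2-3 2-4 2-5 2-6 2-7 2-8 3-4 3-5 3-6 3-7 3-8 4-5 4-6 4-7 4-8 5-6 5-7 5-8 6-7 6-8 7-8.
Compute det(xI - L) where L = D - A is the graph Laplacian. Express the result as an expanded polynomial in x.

Reading degrees in the order [1, 2, 3, 4, 5, 6, 7, 8] gives [7, 7, 7, 7, 7, 7, 7, 7]; set D = diag(7, 7, 7, 7, 7, 7, 7, 7) and form L = D - A. Computing det(xI - L) by cofactor expansion (or equivalently via sum-over-permutations) gives x^8 - 56x^7 + 1344x^6 - 17920x^5 + 143360x^4 - 688128x^3 + 1835008x^2 - 2097152x. The coefficient of x^7 equals -trace(L) = -56, matching the sum of degrees. The eigenvalues sum to 56, which equals trace(L) = 2|E|.

x^8 - 56x^7 + 1344x^6 - 17920x^5 + 143360x^4 - 688128x^3 + 1835008x^2 - 2097152x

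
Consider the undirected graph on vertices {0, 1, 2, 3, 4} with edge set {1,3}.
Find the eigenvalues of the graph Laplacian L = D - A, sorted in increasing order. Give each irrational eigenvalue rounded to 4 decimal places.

[0, 0, 0, 0, 2]

With the vertex order [0, 1, 2, 3, 4], the degrees are [0, 1, 0, 1, 0], giving D = diag(0, 1, 0, 1, 0) and L = D - A. Since every row of L sums to 0, the all-ones vector is in the kernel and 0 is an eigenvalue. The 4 zero eigenvalues correspond to the 4 connected components. There are 4 zeros in the spectrum, matching the 4 components. The largest eigenvalue, 2, is at most the vertex count 5.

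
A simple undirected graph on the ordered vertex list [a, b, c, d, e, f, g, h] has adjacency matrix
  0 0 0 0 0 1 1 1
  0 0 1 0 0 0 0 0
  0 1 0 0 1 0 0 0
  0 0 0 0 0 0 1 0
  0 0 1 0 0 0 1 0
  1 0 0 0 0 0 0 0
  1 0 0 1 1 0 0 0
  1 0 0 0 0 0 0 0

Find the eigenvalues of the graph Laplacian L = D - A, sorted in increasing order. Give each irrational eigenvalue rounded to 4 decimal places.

[0, 0.2243, 0.5858, 1, 1.4108, 2.7237, 3.4142, 4.6412]

Each diagonal entry of L is the vertex degree and each off-diagonal entry is -1 where an edge is present, 0 otherwise; in the order [a, b, c, d, e, f, g, h] the diagonal is [3, 1, 2, 1, 2, 1, 3, 1]. The multiplicity of 0 as a Laplacian eigenvalue equals the number of connected components.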